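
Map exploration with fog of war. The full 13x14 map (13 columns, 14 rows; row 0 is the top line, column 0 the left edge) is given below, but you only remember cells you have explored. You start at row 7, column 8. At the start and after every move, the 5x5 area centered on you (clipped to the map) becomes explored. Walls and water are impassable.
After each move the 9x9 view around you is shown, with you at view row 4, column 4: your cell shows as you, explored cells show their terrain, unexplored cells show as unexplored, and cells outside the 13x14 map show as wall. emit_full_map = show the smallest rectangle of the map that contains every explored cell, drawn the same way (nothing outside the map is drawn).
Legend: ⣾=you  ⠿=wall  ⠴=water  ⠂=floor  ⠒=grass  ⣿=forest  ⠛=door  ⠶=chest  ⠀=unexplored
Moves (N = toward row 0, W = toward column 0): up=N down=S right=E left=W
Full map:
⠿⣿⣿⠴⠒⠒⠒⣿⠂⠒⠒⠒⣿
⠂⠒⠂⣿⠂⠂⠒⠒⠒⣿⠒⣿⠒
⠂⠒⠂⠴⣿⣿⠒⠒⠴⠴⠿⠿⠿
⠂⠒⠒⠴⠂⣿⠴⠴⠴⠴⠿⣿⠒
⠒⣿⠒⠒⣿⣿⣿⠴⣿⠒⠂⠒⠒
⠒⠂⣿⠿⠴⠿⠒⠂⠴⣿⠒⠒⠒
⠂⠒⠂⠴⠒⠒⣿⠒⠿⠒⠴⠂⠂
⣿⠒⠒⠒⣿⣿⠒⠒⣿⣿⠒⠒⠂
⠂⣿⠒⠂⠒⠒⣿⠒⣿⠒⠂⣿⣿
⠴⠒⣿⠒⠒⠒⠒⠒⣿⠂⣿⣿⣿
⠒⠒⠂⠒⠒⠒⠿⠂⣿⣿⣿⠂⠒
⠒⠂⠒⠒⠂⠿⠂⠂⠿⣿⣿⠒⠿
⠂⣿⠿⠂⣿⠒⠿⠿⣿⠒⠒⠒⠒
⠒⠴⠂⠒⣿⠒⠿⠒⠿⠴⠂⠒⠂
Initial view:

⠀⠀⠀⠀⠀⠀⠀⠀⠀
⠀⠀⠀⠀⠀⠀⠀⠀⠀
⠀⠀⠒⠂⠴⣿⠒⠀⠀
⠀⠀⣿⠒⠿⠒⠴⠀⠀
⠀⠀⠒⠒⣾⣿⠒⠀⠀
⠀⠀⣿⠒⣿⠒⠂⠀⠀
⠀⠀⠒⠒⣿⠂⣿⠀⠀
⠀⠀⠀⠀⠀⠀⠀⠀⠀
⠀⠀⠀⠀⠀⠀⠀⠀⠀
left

⠀⠀⠀⠀⠀⠀⠀⠀⠀
⠀⠀⠀⠀⠀⠀⠀⠀⠀
⠀⠀⠿⠒⠂⠴⣿⠒⠀
⠀⠀⠒⣿⠒⠿⠒⠴⠀
⠀⠀⣿⠒⣾⣿⣿⠒⠀
⠀⠀⠒⣿⠒⣿⠒⠂⠀
⠀⠀⠒⠒⠒⣿⠂⣿⠀
⠀⠀⠀⠀⠀⠀⠀⠀⠀
⠀⠀⠀⠀⠀⠀⠀⠀⠀

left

⠀⠀⠀⠀⠀⠀⠀⠀⠀
⠀⠀⠀⠀⠀⠀⠀⠀⠀
⠀⠀⠴⠿⠒⠂⠴⣿⠒
⠀⠀⠒⠒⣿⠒⠿⠒⠴
⠀⠀⣿⣿⣾⠒⣿⣿⠒
⠀⠀⠒⠒⣿⠒⣿⠒⠂
⠀⠀⠒⠒⠒⠒⣿⠂⣿
⠀⠀⠀⠀⠀⠀⠀⠀⠀
⠀⠀⠀⠀⠀⠀⠀⠀⠀

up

⠀⠀⠀⠀⠀⠀⠀⠀⠀
⠀⠀⠀⠀⠀⠀⠀⠀⠀
⠀⠀⣿⣿⣿⠴⣿⠀⠀
⠀⠀⠴⠿⠒⠂⠴⣿⠒
⠀⠀⠒⠒⣾⠒⠿⠒⠴
⠀⠀⣿⣿⠒⠒⣿⣿⠒
⠀⠀⠒⠒⣿⠒⣿⠒⠂
⠀⠀⠒⠒⠒⠒⣿⠂⣿
⠀⠀⠀⠀⠀⠀⠀⠀⠀

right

⠀⠀⠀⠀⠀⠀⠀⠀⠀
⠀⠀⠀⠀⠀⠀⠀⠀⠀
⠀⣿⣿⣿⠴⣿⠒⠀⠀
⠀⠴⠿⠒⠂⠴⣿⠒⠀
⠀⠒⠒⣿⣾⠿⠒⠴⠀
⠀⣿⣿⠒⠒⣿⣿⠒⠀
⠀⠒⠒⣿⠒⣿⠒⠂⠀
⠀⠒⠒⠒⠒⣿⠂⣿⠀
⠀⠀⠀⠀⠀⠀⠀⠀⠀

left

⠀⠀⠀⠀⠀⠀⠀⠀⠀
⠀⠀⠀⠀⠀⠀⠀⠀⠀
⠀⠀⣿⣿⣿⠴⣿⠒⠀
⠀⠀⠴⠿⠒⠂⠴⣿⠒
⠀⠀⠒⠒⣾⠒⠿⠒⠴
⠀⠀⣿⣿⠒⠒⣿⣿⠒
⠀⠀⠒⠒⣿⠒⣿⠒⠂
⠀⠀⠒⠒⠒⠒⣿⠂⣿
⠀⠀⠀⠀⠀⠀⠀⠀⠀

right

⠀⠀⠀⠀⠀⠀⠀⠀⠀
⠀⠀⠀⠀⠀⠀⠀⠀⠀
⠀⣿⣿⣿⠴⣿⠒⠀⠀
⠀⠴⠿⠒⠂⠴⣿⠒⠀
⠀⠒⠒⣿⣾⠿⠒⠴⠀
⠀⣿⣿⠒⠒⣿⣿⠒⠀
⠀⠒⠒⣿⠒⣿⠒⠂⠀
⠀⠒⠒⠒⠒⣿⠂⣿⠀
⠀⠀⠀⠀⠀⠀⠀⠀⠀

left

⠀⠀⠀⠀⠀⠀⠀⠀⠀
⠀⠀⠀⠀⠀⠀⠀⠀⠀
⠀⠀⣿⣿⣿⠴⣿⠒⠀
⠀⠀⠴⠿⠒⠂⠴⣿⠒
⠀⠀⠒⠒⣾⠒⠿⠒⠴
⠀⠀⣿⣿⠒⠒⣿⣿⠒
⠀⠀⠒⠒⣿⠒⣿⠒⠂
⠀⠀⠒⠒⠒⠒⣿⠂⣿
⠀⠀⠀⠀⠀⠀⠀⠀⠀


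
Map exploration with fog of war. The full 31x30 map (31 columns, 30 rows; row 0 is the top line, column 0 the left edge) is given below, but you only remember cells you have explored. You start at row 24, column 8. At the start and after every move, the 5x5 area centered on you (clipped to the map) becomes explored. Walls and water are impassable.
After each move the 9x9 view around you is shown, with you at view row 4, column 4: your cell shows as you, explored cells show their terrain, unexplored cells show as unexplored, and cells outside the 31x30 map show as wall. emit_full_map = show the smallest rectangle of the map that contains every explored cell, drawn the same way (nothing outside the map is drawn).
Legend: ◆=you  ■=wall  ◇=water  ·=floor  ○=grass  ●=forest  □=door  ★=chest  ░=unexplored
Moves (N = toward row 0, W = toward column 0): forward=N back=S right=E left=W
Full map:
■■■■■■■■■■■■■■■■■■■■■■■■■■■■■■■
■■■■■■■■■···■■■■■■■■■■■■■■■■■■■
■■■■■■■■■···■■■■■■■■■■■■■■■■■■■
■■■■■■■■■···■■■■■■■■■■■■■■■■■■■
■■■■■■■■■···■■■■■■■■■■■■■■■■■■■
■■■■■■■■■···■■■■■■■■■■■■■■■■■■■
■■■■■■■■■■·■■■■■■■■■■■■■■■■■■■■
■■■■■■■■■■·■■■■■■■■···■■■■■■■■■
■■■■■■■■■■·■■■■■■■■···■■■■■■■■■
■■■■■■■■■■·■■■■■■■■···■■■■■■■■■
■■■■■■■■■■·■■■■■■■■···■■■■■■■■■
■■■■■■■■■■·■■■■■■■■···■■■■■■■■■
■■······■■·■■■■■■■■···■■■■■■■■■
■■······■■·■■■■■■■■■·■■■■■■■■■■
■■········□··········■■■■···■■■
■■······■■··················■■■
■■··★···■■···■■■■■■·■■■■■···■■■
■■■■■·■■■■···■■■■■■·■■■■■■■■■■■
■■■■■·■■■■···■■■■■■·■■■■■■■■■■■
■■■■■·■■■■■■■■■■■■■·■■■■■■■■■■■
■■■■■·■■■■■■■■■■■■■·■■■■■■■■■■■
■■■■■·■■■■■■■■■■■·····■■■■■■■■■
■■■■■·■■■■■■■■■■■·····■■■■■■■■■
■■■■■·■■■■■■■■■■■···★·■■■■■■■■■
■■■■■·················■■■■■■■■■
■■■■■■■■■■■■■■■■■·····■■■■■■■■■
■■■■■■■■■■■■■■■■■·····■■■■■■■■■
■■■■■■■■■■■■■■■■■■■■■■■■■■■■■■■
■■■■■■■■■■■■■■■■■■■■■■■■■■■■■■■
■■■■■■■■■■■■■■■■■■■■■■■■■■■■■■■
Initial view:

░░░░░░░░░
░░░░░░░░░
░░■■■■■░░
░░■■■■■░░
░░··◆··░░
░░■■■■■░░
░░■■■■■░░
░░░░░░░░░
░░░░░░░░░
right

░░░░░░░░░
░░░░░░░░░
░■■■■■■░░
░■■■■■■░░
░···◆··░░
░■■■■■■░░
░■■■■■■░░
░░░░░░░░░
░░░░░░░░░

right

░░░░░░░░░
░░░░░░░░░
■■■■■■■░░
■■■■■■■░░
····◆··░░
■■■■■■■░░
■■■■■■■░░
░░░░░░░░░
░░░░░░░░░

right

░░░░░░░░░
░░░░░░░░░
■■■■■■■░░
■■■■■■■░░
····◆··░░
■■■■■■■░░
■■■■■■■░░
░░░░░░░░░
░░░░░░░░░


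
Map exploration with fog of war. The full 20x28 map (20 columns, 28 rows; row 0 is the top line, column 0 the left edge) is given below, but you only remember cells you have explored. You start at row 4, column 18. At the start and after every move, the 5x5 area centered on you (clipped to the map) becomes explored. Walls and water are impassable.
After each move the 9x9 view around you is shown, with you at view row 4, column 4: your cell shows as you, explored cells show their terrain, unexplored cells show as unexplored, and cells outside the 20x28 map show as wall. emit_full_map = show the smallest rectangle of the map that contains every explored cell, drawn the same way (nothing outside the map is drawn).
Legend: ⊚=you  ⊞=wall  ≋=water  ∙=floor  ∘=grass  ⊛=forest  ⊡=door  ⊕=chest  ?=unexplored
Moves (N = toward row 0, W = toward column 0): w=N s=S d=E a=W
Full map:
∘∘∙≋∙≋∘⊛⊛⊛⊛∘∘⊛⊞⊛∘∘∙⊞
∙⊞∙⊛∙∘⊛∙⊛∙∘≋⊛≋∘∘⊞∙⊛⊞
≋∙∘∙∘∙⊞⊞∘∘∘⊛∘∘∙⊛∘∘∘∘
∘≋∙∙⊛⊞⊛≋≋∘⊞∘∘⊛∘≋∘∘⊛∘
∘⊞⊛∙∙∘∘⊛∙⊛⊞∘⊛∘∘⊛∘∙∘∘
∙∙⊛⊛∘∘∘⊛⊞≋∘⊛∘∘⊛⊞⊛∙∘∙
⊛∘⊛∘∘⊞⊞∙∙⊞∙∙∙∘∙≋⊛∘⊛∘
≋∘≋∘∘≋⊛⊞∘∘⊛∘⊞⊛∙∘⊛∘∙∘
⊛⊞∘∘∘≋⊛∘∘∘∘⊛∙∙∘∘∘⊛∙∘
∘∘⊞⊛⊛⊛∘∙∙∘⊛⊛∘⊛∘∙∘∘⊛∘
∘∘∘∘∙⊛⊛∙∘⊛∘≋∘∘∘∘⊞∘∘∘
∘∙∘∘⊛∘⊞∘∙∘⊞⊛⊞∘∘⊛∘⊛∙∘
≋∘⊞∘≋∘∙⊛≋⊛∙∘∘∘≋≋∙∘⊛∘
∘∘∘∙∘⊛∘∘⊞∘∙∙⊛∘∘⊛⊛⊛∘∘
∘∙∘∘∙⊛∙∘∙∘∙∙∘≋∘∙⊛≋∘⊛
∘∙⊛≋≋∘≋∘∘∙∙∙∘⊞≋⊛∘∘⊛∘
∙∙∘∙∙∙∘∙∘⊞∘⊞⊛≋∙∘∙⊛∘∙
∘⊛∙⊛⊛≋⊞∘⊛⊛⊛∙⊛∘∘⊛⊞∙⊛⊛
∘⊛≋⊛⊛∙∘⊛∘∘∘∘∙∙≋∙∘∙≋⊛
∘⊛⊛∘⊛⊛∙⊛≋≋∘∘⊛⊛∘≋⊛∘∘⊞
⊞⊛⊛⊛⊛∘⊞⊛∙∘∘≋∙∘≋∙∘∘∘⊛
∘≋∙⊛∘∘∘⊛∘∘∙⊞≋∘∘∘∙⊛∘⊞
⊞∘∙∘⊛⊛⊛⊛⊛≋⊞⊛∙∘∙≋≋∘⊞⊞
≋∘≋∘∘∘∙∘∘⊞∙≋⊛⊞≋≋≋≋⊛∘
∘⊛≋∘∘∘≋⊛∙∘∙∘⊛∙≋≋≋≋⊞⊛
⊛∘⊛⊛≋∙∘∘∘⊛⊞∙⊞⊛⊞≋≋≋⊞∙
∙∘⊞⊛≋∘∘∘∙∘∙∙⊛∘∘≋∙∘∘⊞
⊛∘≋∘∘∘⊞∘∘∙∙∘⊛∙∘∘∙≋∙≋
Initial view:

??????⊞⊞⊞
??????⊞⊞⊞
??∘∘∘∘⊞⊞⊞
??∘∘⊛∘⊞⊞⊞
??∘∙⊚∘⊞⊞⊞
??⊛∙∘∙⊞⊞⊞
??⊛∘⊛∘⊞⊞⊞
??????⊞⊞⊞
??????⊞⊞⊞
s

??????⊞⊞⊞
??∘∘∘∘⊞⊞⊞
??∘∘⊛∘⊞⊞⊞
??∘∙∘∘⊞⊞⊞
??⊛∙⊚∙⊞⊞⊞
??⊛∘⊛∘⊞⊞⊞
??⊛∘∙∘⊞⊞⊞
??????⊞⊞⊞
??????⊞⊞⊞

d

?????⊞⊞⊞⊞
?∘∘∘∘⊞⊞⊞⊞
?∘∘⊛∘⊞⊞⊞⊞
?∘∙∘∘⊞⊞⊞⊞
?⊛∙∘⊚⊞⊞⊞⊞
?⊛∘⊛∘⊞⊞⊞⊞
?⊛∘∙∘⊞⊞⊞⊞
?????⊞⊞⊞⊞
?????⊞⊞⊞⊞

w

?????⊞⊞⊞⊞
?????⊞⊞⊞⊞
?∘∘∘∘⊞⊞⊞⊞
?∘∘⊛∘⊞⊞⊞⊞
?∘∙∘⊚⊞⊞⊞⊞
?⊛∙∘∙⊞⊞⊞⊞
?⊛∘⊛∘⊞⊞⊞⊞
?⊛∘∙∘⊞⊞⊞⊞
?????⊞⊞⊞⊞

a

??????⊞⊞⊞
??????⊞⊞⊞
??∘∘∘∘⊞⊞⊞
??∘∘⊛∘⊞⊞⊞
??∘∙⊚∘⊞⊞⊞
??⊛∙∘∙⊞⊞⊞
??⊛∘⊛∘⊞⊞⊞
??⊛∘∙∘⊞⊞⊞
??????⊞⊞⊞

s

??????⊞⊞⊞
??∘∘∘∘⊞⊞⊞
??∘∘⊛∘⊞⊞⊞
??∘∙∘∘⊞⊞⊞
??⊛∙⊚∙⊞⊞⊞
??⊛∘⊛∘⊞⊞⊞
??⊛∘∙∘⊞⊞⊞
??????⊞⊞⊞
??????⊞⊞⊞

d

?????⊞⊞⊞⊞
?∘∘∘∘⊞⊞⊞⊞
?∘∘⊛∘⊞⊞⊞⊞
?∘∙∘∘⊞⊞⊞⊞
?⊛∙∘⊚⊞⊞⊞⊞
?⊛∘⊛∘⊞⊞⊞⊞
?⊛∘∙∘⊞⊞⊞⊞
?????⊞⊞⊞⊞
?????⊞⊞⊞⊞


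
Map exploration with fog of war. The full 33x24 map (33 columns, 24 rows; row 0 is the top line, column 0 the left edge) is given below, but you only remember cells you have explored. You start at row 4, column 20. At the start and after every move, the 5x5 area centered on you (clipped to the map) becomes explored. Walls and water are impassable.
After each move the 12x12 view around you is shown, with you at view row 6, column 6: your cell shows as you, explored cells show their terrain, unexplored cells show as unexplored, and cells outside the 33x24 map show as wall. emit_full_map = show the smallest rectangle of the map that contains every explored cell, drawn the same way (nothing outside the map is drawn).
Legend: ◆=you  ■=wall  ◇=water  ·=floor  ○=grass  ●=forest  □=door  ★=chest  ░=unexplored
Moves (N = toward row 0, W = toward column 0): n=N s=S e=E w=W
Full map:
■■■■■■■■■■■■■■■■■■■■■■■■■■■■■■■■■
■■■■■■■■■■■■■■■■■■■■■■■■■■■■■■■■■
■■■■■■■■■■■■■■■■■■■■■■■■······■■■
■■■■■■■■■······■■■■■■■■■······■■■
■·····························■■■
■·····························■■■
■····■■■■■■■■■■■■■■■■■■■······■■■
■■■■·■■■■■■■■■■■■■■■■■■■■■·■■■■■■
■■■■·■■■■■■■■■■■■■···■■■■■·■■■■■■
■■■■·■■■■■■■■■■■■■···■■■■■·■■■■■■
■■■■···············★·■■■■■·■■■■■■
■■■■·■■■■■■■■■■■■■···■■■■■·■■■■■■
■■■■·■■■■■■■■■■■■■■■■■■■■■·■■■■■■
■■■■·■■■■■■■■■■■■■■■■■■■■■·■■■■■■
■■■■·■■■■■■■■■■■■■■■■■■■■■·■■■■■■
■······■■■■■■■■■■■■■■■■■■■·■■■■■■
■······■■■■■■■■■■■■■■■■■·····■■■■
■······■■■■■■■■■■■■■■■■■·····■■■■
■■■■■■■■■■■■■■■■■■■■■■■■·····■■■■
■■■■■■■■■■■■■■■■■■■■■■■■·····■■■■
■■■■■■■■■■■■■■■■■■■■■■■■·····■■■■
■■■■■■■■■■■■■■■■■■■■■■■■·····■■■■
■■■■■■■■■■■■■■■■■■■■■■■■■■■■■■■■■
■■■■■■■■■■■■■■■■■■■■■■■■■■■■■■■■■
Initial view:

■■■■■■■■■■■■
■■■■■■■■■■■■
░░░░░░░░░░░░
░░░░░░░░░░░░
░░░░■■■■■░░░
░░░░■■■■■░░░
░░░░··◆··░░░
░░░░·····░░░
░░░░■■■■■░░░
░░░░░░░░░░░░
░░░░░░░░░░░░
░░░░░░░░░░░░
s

■■■■■■■■■■■■
░░░░░░░░░░░░
░░░░░░░░░░░░
░░░░■■■■■░░░
░░░░■■■■■░░░
░░░░·····░░░
░░░░··◆··░░░
░░░░■■■■■░░░
░░░░■■■■■░░░
░░░░░░░░░░░░
░░░░░░░░░░░░
░░░░░░░░░░░░

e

■■■■■■■■■■■■
░░░░░░░░░░░░
░░░░░░░░░░░░
░░░■■■■■░░░░
░░░■■■■■■░░░
░░░······░░░
░░░···◆··░░░
░░░■■■■■■░░░
░░░■■■■■■░░░
░░░░░░░░░░░░
░░░░░░░░░░░░
░░░░░░░░░░░░

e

■■■■■■■■■■■■
░░░░░░░░░░░░
░░░░░░░░░░░░
░░■■■■■░░░░░
░░■■■■■■·░░░
░░·······░░░
░░····◆··░░░
░░■■■■■■·░░░
░░■■■■■■■░░░
░░░░░░░░░░░░
░░░░░░░░░░░░
░░░░░░░░░░░░

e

■■■■■■■■■■■■
░░░░░░░░░░░░
░░░░░░░░░░░░
░■■■■■░░░░░░
░■■■■■■··░░░
░········░░░
░·····◆··░░░
░■■■■■■··░░░
░■■■■■■■■░░░
░░░░░░░░░░░░
░░░░░░░░░░░░
░░░░░░░░░░░░

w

■■■■■■■■■■■■
░░░░░░░░░░░░
░░░░░░░░░░░░
░░■■■■■░░░░░
░░■■■■■■··░░
░░········░░
░░····◆···░░
░░■■■■■■··░░
░░■■■■■■■■░░
░░░░░░░░░░░░
░░░░░░░░░░░░
░░░░░░░░░░░░

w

■■■■■■■■■■■■
░░░░░░░░░░░░
░░░░░░░░░░░░
░░░■■■■■░░░░
░░░■■■■■■··░
░░░········░
░░░···◆····░
░░░■■■■■■··░
░░░■■■■■■■■░
░░░░░░░░░░░░
░░░░░░░░░░░░
░░░░░░░░░░░░

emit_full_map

■■■■■░░░
■■■■■■··
········
···◆····
■■■■■■··
■■■■■■■■

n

■■■■■■■■■■■■
■■■■■■■■■■■■
░░░░░░░░░░░░
░░░░░░░░░░░░
░░░■■■■■■░░░
░░░■■■■■■··░
░░░···◆····░
░░░········░
░░░■■■■■■··░
░░░■■■■■■■■░
░░░░░░░░░░░░
░░░░░░░░░░░░

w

■■■■■■■■■■■■
■■■■■■■■■■■■
░░░░░░░░░░░░
░░░░░░░░░░░░
░░░░■■■■■■░░
░░░░■■■■■■··
░░░░··◆·····
░░░░········
░░░░■■■■■■··
░░░░■■■■■■■■
░░░░░░░░░░░░
░░░░░░░░░░░░

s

■■■■■■■■■■■■
░░░░░░░░░░░░
░░░░░░░░░░░░
░░░░■■■■■■░░
░░░░■■■■■■··
░░░░········
░░░░··◆·····
░░░░■■■■■■··
░░░░■■■■■■■■
░░░░░░░░░░░░
░░░░░░░░░░░░
░░░░░░░░░░░░

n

■■■■■■■■■■■■
■■■■■■■■■■■■
░░░░░░░░░░░░
░░░░░░░░░░░░
░░░░■■■■■■░░
░░░░■■■■■■··
░░░░··◆·····
░░░░········
░░░░■■■■■■··
░░░░■■■■■■■■
░░░░░░░░░░░░
░░░░░░░░░░░░

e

■■■■■■■■■■■■
■■■■■■■■■■■■
░░░░░░░░░░░░
░░░░░░░░░░░░
░░░■■■■■■░░░
░░░■■■■■■··░
░░░···◆····░
░░░········░
░░░■■■■■■··░
░░░■■■■■■■■░
░░░░░░░░░░░░
░░░░░░░░░░░░

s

■■■■■■■■■■■■
░░░░░░░░░░░░
░░░░░░░░░░░░
░░░■■■■■■░░░
░░░■■■■■■··░
░░░········░
░░░···◆····░
░░░■■■■■■··░
░░░■■■■■■■■░
░░░░░░░░░░░░
░░░░░░░░░░░░
░░░░░░░░░░░░

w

■■■■■■■■■■■■
░░░░░░░░░░░░
░░░░░░░░░░░░
░░░░■■■■■■░░
░░░░■■■■■■··
░░░░········
░░░░··◆·····
░░░░■■■■■■··
░░░░■■■■■■■■
░░░░░░░░░░░░
░░░░░░░░░░░░
░░░░░░░░░░░░

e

■■■■■■■■■■■■
░░░░░░░░░░░░
░░░░░░░░░░░░
░░░■■■■■■░░░
░░░■■■■■■··░
░░░········░
░░░···◆····░
░░░■■■■■■··░
░░░■■■■■■■■░
░░░░░░░░░░░░
░░░░░░░░░░░░
░░░░░░░░░░░░

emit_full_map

■■■■■■░░
■■■■■■··
········
···◆····
■■■■■■··
■■■■■■■■


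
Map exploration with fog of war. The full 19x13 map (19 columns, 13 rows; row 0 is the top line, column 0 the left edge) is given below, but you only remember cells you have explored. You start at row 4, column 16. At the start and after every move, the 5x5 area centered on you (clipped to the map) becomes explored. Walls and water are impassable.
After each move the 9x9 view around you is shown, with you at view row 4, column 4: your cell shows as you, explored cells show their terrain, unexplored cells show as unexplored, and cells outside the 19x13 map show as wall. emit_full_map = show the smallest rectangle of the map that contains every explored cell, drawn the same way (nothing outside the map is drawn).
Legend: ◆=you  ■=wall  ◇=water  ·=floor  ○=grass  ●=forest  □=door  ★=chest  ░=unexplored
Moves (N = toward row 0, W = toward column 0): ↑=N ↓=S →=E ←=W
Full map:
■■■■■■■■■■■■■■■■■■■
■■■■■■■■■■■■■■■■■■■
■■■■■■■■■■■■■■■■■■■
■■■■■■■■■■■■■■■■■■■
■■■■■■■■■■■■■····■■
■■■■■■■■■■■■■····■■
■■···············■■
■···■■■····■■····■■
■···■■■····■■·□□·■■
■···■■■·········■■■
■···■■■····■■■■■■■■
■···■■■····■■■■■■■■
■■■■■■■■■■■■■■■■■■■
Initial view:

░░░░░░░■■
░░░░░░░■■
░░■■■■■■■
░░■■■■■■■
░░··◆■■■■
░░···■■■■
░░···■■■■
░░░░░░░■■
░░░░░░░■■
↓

░░░░░░░■■
░░■■■■■■■
░░■■■■■■■
░░···■■■■
░░··◆■■■■
░░···■■■■
░░···■■■■
░░░░░░░■■
░░░░░░░■■

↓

░░■■■■■■■
░░■■■■■■■
░░···■■■■
░░···■■■■
░░··◆■■■■
░░···■■■■
░░□□·■■■■
░░░░░░░■■
░░░░░░░■■

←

░░░■■■■■■
░░░■■■■■■
░░····■■■
░░····■■■
░░··◆·■■■
░░····■■■
░░·□□·■■■
░░░░░░░░■
░░░░░░░░■

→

░░■■■■■■■
░░■■■■■■■
░····■■■■
░····■■■■
░···◆■■■■
░····■■■■
░·□□·■■■■
░░░░░░░■■
░░░░░░░■■

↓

░░■■■■■■■
░····■■■■
░····■■■■
░····■■■■
░···◆■■■■
░·□□·■■■■
░░··■■■■■
░░░░░░░■■
░░░░░░░■■

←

░░░■■■■■■
░░····■■■
░░····■■■
░░····■■■
░░··◆·■■■
░░·□□·■■■
░░···■■■■
░░░░░░░░■
░░░░░░░░■

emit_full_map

░■■■■■
░■■■■■
····■■
····■■
····■■
··◆·■■
·□□·■■
···■■■

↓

░░····■■■
░░····■■■
░░····■■■
░░····■■■
░░·□◆·■■■
░░···■■■■
░░■■■■■░■
░░░░░░░░■
░░░░░░░░■

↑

░░░■■■■■■
░░····■■■
░░····■■■
░░····■■■
░░··◆·■■■
░░·□□·■■■
░░···■■■■
░░■■■■■░■
░░░░░░░░■

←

░░░░■■■■■
░░░····■■
░░■····■■
░░·····■■
░░■·◆··■■
░░■·□□·■■
░░····■■■
░░░■■■■■░
░░░░░░░░░

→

░░░■■■■■■
░░····■■■
░■····■■■
░·····■■■
░■··◆·■■■
░■·□□·■■■
░····■■■■
░░■■■■■░■
░░░░░░░░■

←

░░░░■■■■■
░░░····■■
░░■····■■
░░·····■■
░░■·◆··■■
░░■·□□·■■
░░····■■■
░░░■■■■■░
░░░░░░░░░

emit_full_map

░░■■■■■
░░■■■■■
░····■■
■····■■
·····■■
■·◆··■■
■·□□·■■
····■■■
░■■■■■░

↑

░░░░■■■■■
░░░░■■■■■
░░■····■■
░░■····■■
░░··◆··■■
░░■····■■
░░■·□□·■■
░░····■■■
░░░■■■■■░

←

░░░░░■■■■
░░░░░■■■■
░░■■····■
░░■■····■
░░··◆···■
░░■■····■
░░■■·□□·■
░░░····■■
░░░░■■■■■

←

░░░░░░■■■
░░░░░░■■■
░░■■■····
░░■■■····
░░··◆····
░░·■■····
░░·■■·□□·
░░░░····■
░░░░░■■■■

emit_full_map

░░░░■■■■■
░░░░■■■■■
■■■····■■
■■■····■■
··◆····■■
·■■····■■
·■■·□□·■■
░░····■■■
░░░■■■■■░


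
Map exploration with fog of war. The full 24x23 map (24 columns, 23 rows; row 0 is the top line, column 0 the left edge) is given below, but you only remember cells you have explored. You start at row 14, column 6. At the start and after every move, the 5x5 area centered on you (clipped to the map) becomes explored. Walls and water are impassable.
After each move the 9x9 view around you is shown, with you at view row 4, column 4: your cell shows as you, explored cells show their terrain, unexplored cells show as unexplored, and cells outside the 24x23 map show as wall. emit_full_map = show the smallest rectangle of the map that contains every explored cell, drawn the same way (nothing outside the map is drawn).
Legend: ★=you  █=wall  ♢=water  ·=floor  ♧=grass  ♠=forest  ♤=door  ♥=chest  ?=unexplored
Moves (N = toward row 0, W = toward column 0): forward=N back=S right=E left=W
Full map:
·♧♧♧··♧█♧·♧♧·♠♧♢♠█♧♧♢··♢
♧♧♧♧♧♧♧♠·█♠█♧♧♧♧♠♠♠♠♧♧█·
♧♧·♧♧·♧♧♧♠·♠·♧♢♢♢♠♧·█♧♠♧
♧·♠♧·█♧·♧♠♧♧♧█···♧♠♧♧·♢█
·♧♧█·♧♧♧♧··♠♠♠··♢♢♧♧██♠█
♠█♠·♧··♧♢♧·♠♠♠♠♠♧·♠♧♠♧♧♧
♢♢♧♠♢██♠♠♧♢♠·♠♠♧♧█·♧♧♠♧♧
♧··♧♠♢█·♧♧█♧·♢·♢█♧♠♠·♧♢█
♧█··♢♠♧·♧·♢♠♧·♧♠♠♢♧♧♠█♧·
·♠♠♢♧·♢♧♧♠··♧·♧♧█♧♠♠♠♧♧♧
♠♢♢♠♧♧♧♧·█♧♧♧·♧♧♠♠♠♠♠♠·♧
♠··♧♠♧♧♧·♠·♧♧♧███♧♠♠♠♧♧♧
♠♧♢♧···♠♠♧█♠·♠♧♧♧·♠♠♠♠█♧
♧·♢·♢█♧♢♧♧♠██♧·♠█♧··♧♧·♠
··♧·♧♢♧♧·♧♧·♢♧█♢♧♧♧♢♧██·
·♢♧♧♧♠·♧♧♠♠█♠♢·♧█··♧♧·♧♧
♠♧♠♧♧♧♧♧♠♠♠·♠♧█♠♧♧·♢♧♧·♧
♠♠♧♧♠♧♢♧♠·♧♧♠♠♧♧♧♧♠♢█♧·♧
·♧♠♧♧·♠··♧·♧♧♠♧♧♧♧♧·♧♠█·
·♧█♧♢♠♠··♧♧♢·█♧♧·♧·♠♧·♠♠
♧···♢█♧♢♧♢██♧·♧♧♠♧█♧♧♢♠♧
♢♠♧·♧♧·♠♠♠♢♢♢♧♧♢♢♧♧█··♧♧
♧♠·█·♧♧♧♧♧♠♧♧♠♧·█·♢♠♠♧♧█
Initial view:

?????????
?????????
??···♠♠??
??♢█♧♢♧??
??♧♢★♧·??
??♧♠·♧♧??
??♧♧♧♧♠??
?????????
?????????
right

?????????
?????????
?···♠♠♧??
?♢█♧♢♧♧??
?♧♢♧★·♧??
?♧♠·♧♧♠??
?♧♧♧♧♠♠??
?????????
?????????

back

?????????
?···♠♠♧??
?♢█♧♢♧♧??
?♧♢♧♧·♧??
?♧♠·★♧♠??
?♧♧♧♧♠♠??
??♧♢♧♠·??
?????????
?????????

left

?????????
??···♠♠♧?
??♢█♧♢♧♧?
??♧♢♧♧·♧?
??♧♠★♧♧♠?
??♧♧♧♧♠♠?
??♠♧♢♧♠·?
?????????
?????????

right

?????????
?···♠♠♧??
?♢█♧♢♧♧??
?♧♢♧♧·♧??
?♧♠·★♧♠??
?♧♧♧♧♠♠??
?♠♧♢♧♠·??
?????????
?????????

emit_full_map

···♠♠♧
♢█♧♢♧♧
♧♢♧♧·♧
♧♠·★♧♠
♧♧♧♧♠♠
♠♧♢♧♠·

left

?????????
??···♠♠♧?
??♢█♧♢♧♧?
??♧♢♧♧·♧?
??♧♠★♧♧♠?
??♧♧♧♧♠♠?
??♠♧♢♧♠·?
?????????
?????????

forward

?????????
?????????
??···♠♠♧?
??♢█♧♢♧♧?
??♧♢★♧·♧?
??♧♠·♧♧♠?
??♧♧♧♧♠♠?
??♠♧♢♧♠·?
?????????


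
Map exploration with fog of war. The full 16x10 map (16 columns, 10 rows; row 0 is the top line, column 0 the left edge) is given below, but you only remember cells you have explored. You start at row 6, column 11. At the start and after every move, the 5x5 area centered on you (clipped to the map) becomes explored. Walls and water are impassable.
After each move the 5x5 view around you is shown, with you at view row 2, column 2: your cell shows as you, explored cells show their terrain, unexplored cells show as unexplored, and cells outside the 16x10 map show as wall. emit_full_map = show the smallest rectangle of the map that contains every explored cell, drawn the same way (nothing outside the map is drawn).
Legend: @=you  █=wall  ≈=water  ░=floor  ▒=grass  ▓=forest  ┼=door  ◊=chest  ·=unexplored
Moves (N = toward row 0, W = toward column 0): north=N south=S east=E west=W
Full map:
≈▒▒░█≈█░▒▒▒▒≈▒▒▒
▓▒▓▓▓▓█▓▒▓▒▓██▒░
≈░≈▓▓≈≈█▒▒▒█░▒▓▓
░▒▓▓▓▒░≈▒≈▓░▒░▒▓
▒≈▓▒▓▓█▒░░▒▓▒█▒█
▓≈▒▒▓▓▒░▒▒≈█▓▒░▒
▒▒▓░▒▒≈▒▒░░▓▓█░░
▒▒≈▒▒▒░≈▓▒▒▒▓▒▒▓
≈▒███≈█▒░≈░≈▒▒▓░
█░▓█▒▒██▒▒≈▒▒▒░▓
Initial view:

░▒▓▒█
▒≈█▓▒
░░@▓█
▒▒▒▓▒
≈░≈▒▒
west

░░▒▓▒
▒▒≈█▓
▒░@▓▓
▓▒▒▒▓
░≈░≈▒

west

▒░░▒▓
░▒▒≈█
▒▒@░▓
≈▓▒▒▒
▒░≈░≈

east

░░▒▓▒
▒▒≈█▓
▒░@▓▓
▓▒▒▒▓
░≈░≈▒

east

░▒▓▒█
▒≈█▓▒
░░@▓█
▒▒▒▓▒
≈░≈▒▒


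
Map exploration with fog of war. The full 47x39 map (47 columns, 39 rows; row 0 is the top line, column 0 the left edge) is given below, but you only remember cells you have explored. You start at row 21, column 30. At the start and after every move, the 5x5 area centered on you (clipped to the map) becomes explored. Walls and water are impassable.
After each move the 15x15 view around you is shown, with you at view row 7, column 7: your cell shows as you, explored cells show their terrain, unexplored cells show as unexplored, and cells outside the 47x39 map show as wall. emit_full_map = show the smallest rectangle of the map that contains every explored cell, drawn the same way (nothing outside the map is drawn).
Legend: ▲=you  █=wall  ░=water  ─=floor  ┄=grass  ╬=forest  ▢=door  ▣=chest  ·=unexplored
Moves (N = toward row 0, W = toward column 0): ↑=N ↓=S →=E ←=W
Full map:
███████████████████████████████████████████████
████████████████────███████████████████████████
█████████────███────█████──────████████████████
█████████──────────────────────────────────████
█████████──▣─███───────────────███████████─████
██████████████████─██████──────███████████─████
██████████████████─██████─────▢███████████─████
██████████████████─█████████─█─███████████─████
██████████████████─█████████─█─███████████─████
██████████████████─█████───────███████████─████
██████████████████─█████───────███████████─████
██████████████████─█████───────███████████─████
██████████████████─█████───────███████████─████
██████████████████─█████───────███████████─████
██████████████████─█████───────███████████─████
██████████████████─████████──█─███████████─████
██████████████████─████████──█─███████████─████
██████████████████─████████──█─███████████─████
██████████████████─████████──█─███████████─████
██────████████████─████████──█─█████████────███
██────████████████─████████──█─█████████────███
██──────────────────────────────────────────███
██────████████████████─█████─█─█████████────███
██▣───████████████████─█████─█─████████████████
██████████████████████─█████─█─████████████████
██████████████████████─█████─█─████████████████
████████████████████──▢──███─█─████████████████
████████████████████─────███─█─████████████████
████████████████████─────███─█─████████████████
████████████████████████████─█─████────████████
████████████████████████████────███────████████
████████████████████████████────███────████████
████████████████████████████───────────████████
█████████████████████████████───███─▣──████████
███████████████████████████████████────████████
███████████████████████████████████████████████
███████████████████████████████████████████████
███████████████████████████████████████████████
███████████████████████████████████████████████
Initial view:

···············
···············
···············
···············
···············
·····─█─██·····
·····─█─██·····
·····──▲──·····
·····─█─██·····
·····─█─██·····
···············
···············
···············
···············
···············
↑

···············
···············
···············
···············
···············
·····─█─██·····
·····─█─██·····
·····─█▲██·····
·····─────·····
·····─█─██·····
·····─█─██·····
···············
···············
···············
···············

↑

···············
···············
···············
···············
···············
·····─█─██·····
·····─█─██·····
·····─█▲██·····
·····─█─██·····
·····─────·····
·····─█─██·····
·····─█─██·····
···············
···············
···············

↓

···············
···············
···············
···············
·····─█─██·····
·····─█─██·····
·····─█─██·····
·····─█▲██·····
·····─────·····
·····─█─██·····
·····─█─██·····
···············
···············
···············
···············

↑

···············
···············
···············
···············
···············
·····─█─██·····
·····─█─██·····
·····─█▲██·····
·····─█─██·····
·····─────·····
·····─█─██·····
·····─█─██·····
···············
···············
···············

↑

···············
···············
···············
···············
···············
·····─█─██·····
·····─█─██·····
·····─█▲██·····
·····─█─██·····
·····─█─██·····
·····─────·····
·····─█─██·····
·····─█─██·····
···············
···············

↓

···············
···············
···············
···············
·····─█─██·····
·····─█─██·····
·····─█─██·····
·····─█▲██·····
·····─█─██·····
·····─────·····
·····─█─██·····
·····─█─██·····
···············
···············
···············

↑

···············
···············
···············
···············
···············
·····─█─██·····
·····─█─██·····
·····─█▲██·····
·····─█─██·····
·····─█─██·····
·····─────·····
·····─█─██·····
·····─█─██·····
···············
···············

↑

···············
···············
···············
···············
···············
·····─█─██·····
·····─█─██·····
·····─█▲██·····
·····─█─██·····
·····─█─██·····
·····─█─██·····
·····─────·····
·····─█─██·····
·····─█─██·····
···············

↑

···············
···············
···············
···············
···············
·····───██·····
·····─█─██·····
·····─█▲██·····
·····─█─██·····
·····─█─██·····
·····─█─██·····
·····─█─██·····
·····─────·····
·····─█─██·····
·····─█─██·····

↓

···············
···············
···············
···············
·····───██·····
·····─█─██·····
·····─█─██·····
·····─█▲██·····
·····─█─██·····
·····─█─██·····
·····─█─██·····
·····─────·····
·····─█─██·····
·····─█─██·····
···············

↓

···············
···············
···············
·····───██·····
·····─█─██·····
·····─█─██·····
·····─█─██·····
·····─█▲██·····
·····─█─██·····
·····─█─██·····
·····─────·····
·····─█─██·····
·····─█─██·····
···············
···············

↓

···············
···············
·····───██·····
·····─█─██·····
·····─█─██·····
·····─█─██·····
·····─█─██·····
·····─█▲██·····
·····─█─██·····
·····─────·····
·····─█─██·····
·····─█─██·····
···············
···············
···············

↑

···············
···············
···············
·····───██·····
·····─█─██·····
·····─█─██·····
·····─█─██·····
·····─█▲██·····
·····─█─██·····
·····─█─██·····
·····─────·····
·····─█─██·····
·····─█─██·····
···············
···············

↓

···············
···············
·····───██·····
·····─█─██·····
·····─█─██·····
·····─█─██·····
·····─█─██·····
·····─█▲██·····
·····─█─██·····
·····─────·····
·····─█─██·····
·····─█─██·····
···············
···············
···············

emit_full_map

───██
─█─██
─█─██
─█─██
─█─██
─█▲██
─█─██
─────
─█─██
─█─██
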